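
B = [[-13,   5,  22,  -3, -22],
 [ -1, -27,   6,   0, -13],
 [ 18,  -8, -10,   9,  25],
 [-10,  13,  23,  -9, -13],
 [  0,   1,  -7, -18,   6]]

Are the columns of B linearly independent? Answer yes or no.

Row reduce B to echelon form.
R2 ← R2 − (1/13)·R1: [0, -356/13, 56/13, 3/13, -147/13]
R3 ← R3 + (18/13)·R1: [0, -14/13, 266/13, 63/13, -71/13]
R4 ← R4 − (10/13)·R1: [0, 119/13, 79/13, -87/13, 51/13]
R3 ← R3 − (7/178)·R2: [0, 0, 1806/89, 861/178, -893/178]
R4 ← R4 + (119/356)·R2: [0, 0, 669/89, -2355/356, 51/356]
R5 ← R5 + (13/356)·R2: [0, 0, -609/89, -6405/356, 1989/356]
R4 ← R4 − (223/602)·R3: [0, 0, 0, -723/86, 1205/602]
R5 ← R5 + (29/86)·R3: [0, 0, 0, -1407/86, 335/86]
R5 ← R5 − (469/241)·R4: [0, 0, 0, 0, 0]
4 pivots among 5 columns.
Only 4 < 5 pivot columns, so the columns are linearly dependent.

no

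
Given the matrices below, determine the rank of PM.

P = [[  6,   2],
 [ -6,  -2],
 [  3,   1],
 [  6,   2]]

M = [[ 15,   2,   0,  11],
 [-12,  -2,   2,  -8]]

1

First compute PM:
[[ 66,   8,   4,  50],
 [-66,  -8,  -4, -50],
 [ 33,   4,   2,  25],
 [ 66,   8,   4,  50]]
Now row reduce the product.
R2 ← R2 + R1: [0, 0, 0, 0]
R3 ← R3 − (1/2)·R1: [0, 0, 0, 0]
R4 ← R4 − R1: [0, 0, 0, 0]
1 nonzero row, so rank(PM) = 1.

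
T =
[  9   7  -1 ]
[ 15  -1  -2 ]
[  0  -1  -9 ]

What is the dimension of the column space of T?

3

Row reduce to echelon form.
R2 ← R2 − (5/3)·R1: [0, -38/3, -1/3]
R3 ← R3 − (3/38)·R2: [0, 0, -341/38]
Echelon form has 3 nonzero rows, so rank(T) = 3.
The column space has dimension equal to the rank: 3.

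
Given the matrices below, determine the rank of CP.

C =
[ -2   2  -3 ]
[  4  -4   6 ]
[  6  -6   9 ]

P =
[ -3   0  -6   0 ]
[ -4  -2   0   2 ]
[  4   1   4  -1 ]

First compute CP:
[[-14,  -7,   0,   7],
 [ 28,  14,   0, -14],
 [ 42,  21,   0, -21]]
Now row reduce the product.
R2 ← R2 + (2)·R1: [0, 0, 0, 0]
R3 ← R3 + (3)·R1: [0, 0, 0, 0]
1 nonzero row, so rank(CP) = 1.

1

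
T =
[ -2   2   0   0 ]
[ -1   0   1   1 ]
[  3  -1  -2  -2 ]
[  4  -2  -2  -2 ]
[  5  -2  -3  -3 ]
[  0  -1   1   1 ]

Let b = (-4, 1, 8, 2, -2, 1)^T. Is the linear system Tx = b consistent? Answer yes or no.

Row reduce the augmented matrix [T | b].
R2 ← R2 − (1/2)·R1: [0, -1, 1, 1, 3]
R3 ← R3 + (3/2)·R1: [0, 2, -2, -2, 2]
R4 ← R4 + (2)·R1: [0, 2, -2, -2, -6]
R5 ← R5 + (5/2)·R1: [0, 3, -3, -3, -12]
R3 ← R3 + (2)·R2: [0, 0, 0, 0, 8]
R4 ← R4 + (2)·R2: [0, 0, 0, 0, 0]
R5 ← R5 + (3)·R2: [0, 0, 0, 0, -3]
R6 ← R6 − R2: [0, 0, 0, 0, -2]
R5 ← R5 + (3/8)·R3: [0, 0, 0, 0, 0]
R6 ← R6 + (1/4)·R3: [0, 0, 0, 0, 0]
The echelon form has 3 nonzero rows; the last pivot sits in the augmented column, so rank(T) = 2 but rank([T|b]) = 3.
Since the ranks differ, the system is inconsistent.

no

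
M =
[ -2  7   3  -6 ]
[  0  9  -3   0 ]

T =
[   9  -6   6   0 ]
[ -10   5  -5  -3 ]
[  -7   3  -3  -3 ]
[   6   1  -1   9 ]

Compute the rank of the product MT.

2

First compute MT:
[[-145,  50, -50, -84],
 [-69,  36, -36, -18]]
Now row reduce the product.
R2 ← R2 − (69/145)·R1: [0, 354/29, -354/29, 3186/145]
2 nonzero rows, so rank(MT) = 2.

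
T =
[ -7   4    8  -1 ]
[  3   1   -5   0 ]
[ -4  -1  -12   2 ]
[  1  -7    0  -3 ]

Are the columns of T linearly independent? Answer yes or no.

Row reduce T to echelon form.
R2 ← R2 + (3/7)·R1: [0, 19/7, -11/7, -3/7]
R3 ← R3 − (4/7)·R1: [0, -23/7, -116/7, 18/7]
R4 ← R4 + (1/7)·R1: [0, -45/7, 8/7, -22/7]
R3 ← R3 + (23/19)·R2: [0, 0, -351/19, 39/19]
R4 ← R4 + (45/19)·R2: [0, 0, -49/19, -79/19]
R4 ← R4 − (49/351)·R3: [0, 0, 0, -40/9]
4 pivots among 4 columns.
Every column is a pivot column, so the columns are linearly independent.

yes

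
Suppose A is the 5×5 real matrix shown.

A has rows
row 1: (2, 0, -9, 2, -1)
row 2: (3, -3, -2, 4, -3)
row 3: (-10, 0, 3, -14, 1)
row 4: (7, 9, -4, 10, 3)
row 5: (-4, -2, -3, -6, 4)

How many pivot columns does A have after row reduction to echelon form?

Row reduce to echelon form.
R2 ← R2 − (3/2)·R1: [0, -3, 23/2, 1, -3/2]
R3 ← R3 + (5)·R1: [0, 0, -42, -4, -4]
R4 ← R4 − (7/2)·R1: [0, 9, 55/2, 3, 13/2]
R5 ← R5 + (2)·R1: [0, -2, -21, -2, 2]
R4 ← R4 + (3)·R2: [0, 0, 62, 6, 2]
R5 ← R5 − (2/3)·R2: [0, 0, -86/3, -8/3, 3]
R4 ← R4 + (31/21)·R3: [0, 0, 0, 2/21, -82/21]
R5 ← R5 − (43/63)·R3: [0, 0, 0, 4/63, 361/63]
R5 ← R5 − (2/3)·R4: [0, 0, 0, 0, 25/3]
Echelon form has 5 nonzero rows, so rank(A) = 5.
Each nonzero row contributes one pivot column: 5 pivot columns.

5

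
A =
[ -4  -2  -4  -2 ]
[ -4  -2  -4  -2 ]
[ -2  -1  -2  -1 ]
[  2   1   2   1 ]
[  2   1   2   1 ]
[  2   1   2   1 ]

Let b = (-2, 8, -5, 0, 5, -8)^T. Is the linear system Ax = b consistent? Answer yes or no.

Row reduce the augmented matrix [A | b].
R2 ← R2 − R1: [0, 0, 0, 0, 10]
R3 ← R3 − (1/2)·R1: [0, 0, 0, 0, -4]
R4 ← R4 + (1/2)·R1: [0, 0, 0, 0, -1]
R5 ← R5 + (1/2)·R1: [0, 0, 0, 0, 4]
R6 ← R6 + (1/2)·R1: [0, 0, 0, 0, -9]
R3 ← R3 + (2/5)·R2: [0, 0, 0, 0, 0]
R4 ← R4 + (1/10)·R2: [0, 0, 0, 0, 0]
R5 ← R5 − (2/5)·R2: [0, 0, 0, 0, 0]
R6 ← R6 + (9/10)·R2: [0, 0, 0, 0, 0]
The echelon form has 2 nonzero rows; the last pivot sits in the augmented column, so rank(A) = 1 but rank([A|b]) = 2.
Since the ranks differ, the system is inconsistent.

no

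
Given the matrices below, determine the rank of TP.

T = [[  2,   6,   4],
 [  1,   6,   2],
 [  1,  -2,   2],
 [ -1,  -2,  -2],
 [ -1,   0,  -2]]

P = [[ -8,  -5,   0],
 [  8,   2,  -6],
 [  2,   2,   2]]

2

First compute TP:
[[ 40,  10, -28],
 [ 44,  11, -32],
 [-20,  -5,  16],
 [-12,  -3,   8],
 [  4,   1,  -4]]
Now row reduce the product.
R2 ← R2 − (11/10)·R1: [0, 0, -6/5]
R3 ← R3 + (1/2)·R1: [0, 0, 2]
R4 ← R4 + (3/10)·R1: [0, 0, -2/5]
R5 ← R5 − (1/10)·R1: [0, 0, -6/5]
R3 ← R3 + (5/3)·R2: [0, 0, 0]
R4 ← R4 − (1/3)·R2: [0, 0, 0]
R5 ← R5 − R2: [0, 0, 0]
2 nonzero rows, so rank(TP) = 2.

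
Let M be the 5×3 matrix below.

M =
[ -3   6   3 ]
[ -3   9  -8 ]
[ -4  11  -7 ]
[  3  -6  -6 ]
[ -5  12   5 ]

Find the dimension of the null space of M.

Row reduce to echelon form.
R2 ← R2 − R1: [0, 3, -11]
R3 ← R3 − (4/3)·R1: [0, 3, -11]
R4 ← R4 + R1: [0, 0, -3]
R5 ← R5 − (5/3)·R1: [0, 2, 0]
R3 ← R3 − R2: [0, 0, 0]
R5 ← R5 − (2/3)·R2: [0, 0, 22/3]
Swap R3 ↔ R4
R5 ← R5 + (22/9)·R3: [0, 0, 0]
3 nonzero rows, so rank(M) = 3.
M has 3 columns; by rank–nullity, nullity = 3 − 3 = 0.

0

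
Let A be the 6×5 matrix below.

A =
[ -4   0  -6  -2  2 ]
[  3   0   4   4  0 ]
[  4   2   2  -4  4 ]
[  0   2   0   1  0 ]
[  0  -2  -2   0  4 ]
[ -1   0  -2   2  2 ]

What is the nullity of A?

Row reduce to echelon form.
R2 ← R2 + (3/4)·R1: [0, 0, -1/2, 5/2, 3/2]
R3 ← R3 + R1: [0, 2, -4, -6, 6]
R6 ← R6 − (1/4)·R1: [0, 0, -1/2, 5/2, 3/2]
Swap R2 ↔ R3
R4 ← R4 − R2: [0, 0, 4, 7, -6]
R5 ← R5 + R2: [0, 0, -6, -6, 10]
R4 ← R4 + (8)·R3: [0, 0, 0, 27, 6]
R5 ← R5 − (12)·R3: [0, 0, 0, -36, -8]
R6 ← R6 − R3: [0, 0, 0, 0, 0]
R5 ← R5 + (4/3)·R4: [0, 0, 0, 0, 0]
4 nonzero rows, so rank(A) = 4.
A has 5 columns; by rank–nullity, nullity = 5 − 4 = 1.

1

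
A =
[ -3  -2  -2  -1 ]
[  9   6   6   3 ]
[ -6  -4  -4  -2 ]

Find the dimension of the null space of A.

Row reduce to echelon form.
R2 ← R2 + (3)·R1: [0, 0, 0, 0]
R3 ← R3 − (2)·R1: [0, 0, 0, 0]
1 nonzero row, so rank(A) = 1.
A has 4 columns; by rank–nullity, nullity = 4 − 1 = 3.

3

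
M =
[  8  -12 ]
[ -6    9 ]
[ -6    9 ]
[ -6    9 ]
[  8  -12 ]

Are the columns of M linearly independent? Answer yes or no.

no

Row reduce M to echelon form.
R2 ← R2 + (3/4)·R1: [0, 0]
R3 ← R3 + (3/4)·R1: [0, 0]
R4 ← R4 + (3/4)·R1: [0, 0]
R5 ← R5 − R1: [0, 0]
1 pivot among 2 columns.
Only 1 < 2 pivot columns, so the columns are linearly dependent.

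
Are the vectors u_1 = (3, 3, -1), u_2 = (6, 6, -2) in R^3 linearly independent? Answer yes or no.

Form the matrix with these vectors as rows and row reduce.
R2 ← R2 − (2)·R1: [0, 0, 0]
1 nonzero row, so the 2 vectors span a space of dimension 1.
Since 1 < 2, the vectors are linearly dependent.

no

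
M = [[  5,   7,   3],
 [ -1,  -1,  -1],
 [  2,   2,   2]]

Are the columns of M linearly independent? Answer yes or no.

Row reduce M to echelon form.
R2 ← R2 + (1/5)·R1: [0, 2/5, -2/5]
R3 ← R3 − (2/5)·R1: [0, -4/5, 4/5]
R3 ← R3 + (2)·R2: [0, 0, 0]
2 pivots among 3 columns.
Only 2 < 3 pivot columns, so the columns are linearly dependent.

no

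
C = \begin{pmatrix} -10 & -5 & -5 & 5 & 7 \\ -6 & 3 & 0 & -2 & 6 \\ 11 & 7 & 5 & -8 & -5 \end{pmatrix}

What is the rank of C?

Row reduce to echelon form.
R2 ← R2 − (3/5)·R1: [0, 6, 3, -5, 9/5]
R3 ← R3 + (11/10)·R1: [0, 3/2, -1/2, -5/2, 27/10]
R3 ← R3 − (1/4)·R2: [0, 0, -5/4, -5/4, 9/4]
Echelon form has 3 nonzero rows, so rank(C) = 3.

3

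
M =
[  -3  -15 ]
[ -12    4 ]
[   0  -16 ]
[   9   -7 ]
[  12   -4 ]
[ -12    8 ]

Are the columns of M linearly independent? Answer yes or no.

Row reduce M to echelon form.
R2 ← R2 − (4)·R1: [0, 64]
R4 ← R4 + (3)·R1: [0, -52]
R5 ← R5 + (4)·R1: [0, -64]
R6 ← R6 − (4)·R1: [0, 68]
R3 ← R3 + (1/4)·R2: [0, 0]
R4 ← R4 + (13/16)·R2: [0, 0]
R5 ← R5 + R2: [0, 0]
R6 ← R6 − (17/16)·R2: [0, 0]
2 pivots among 2 columns.
Every column is a pivot column, so the columns are linearly independent.

yes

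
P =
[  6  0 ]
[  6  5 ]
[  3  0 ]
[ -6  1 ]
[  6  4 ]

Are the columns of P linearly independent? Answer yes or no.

Row reduce P to echelon form.
R2 ← R2 − R1: [0, 5]
R3 ← R3 − (1/2)·R1: [0, 0]
R4 ← R4 + R1: [0, 1]
R5 ← R5 − R1: [0, 4]
R4 ← R4 − (1/5)·R2: [0, 0]
R5 ← R5 − (4/5)·R2: [0, 0]
2 pivots among 2 columns.
Every column is a pivot column, so the columns are linearly independent.

yes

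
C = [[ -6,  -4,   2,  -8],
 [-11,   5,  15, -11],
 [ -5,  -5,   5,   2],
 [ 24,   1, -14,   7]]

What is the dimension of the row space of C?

4

Row reduce to echelon form.
R2 ← R2 − (11/6)·R1: [0, 37/3, 34/3, 11/3]
R3 ← R3 − (5/6)·R1: [0, -5/3, 10/3, 26/3]
R4 ← R4 + (4)·R1: [0, -15, -6, -25]
R3 ← R3 + (5/37)·R2: [0, 0, 180/37, 339/37]
R4 ← R4 + (45/37)·R2: [0, 0, 288/37, -760/37]
R4 ← R4 − (8/5)·R3: [0, 0, 0, -176/5]
Echelon form has 4 nonzero rows, so rank(C) = 4.
The row space has dimension equal to the rank: 4.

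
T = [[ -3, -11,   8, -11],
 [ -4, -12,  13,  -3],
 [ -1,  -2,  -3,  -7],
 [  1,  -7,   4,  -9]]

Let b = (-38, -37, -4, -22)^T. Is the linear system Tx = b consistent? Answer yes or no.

yes

Row reduce the augmented matrix [T | b].
R2 ← R2 − (4/3)·R1: [0, 8/3, 7/3, 35/3, 41/3]
R3 ← R3 − (1/3)·R1: [0, 5/3, -17/3, -10/3, 26/3]
R4 ← R4 + (1/3)·R1: [0, -32/3, 20/3, -38/3, -104/3]
R3 ← R3 − (5/8)·R2: [0, 0, -57/8, -85/8, 1/8]
R4 ← R4 + (4)·R2: [0, 0, 16, 34, 20]
R4 ← R4 + (128/57)·R3: [0, 0, 0, 578/57, 1156/57]
The echelon form has 4 nonzero rows, and every pivot lies in the first 4 columns, so rank(T) = rank([T|b]) = 4.
The system is consistent.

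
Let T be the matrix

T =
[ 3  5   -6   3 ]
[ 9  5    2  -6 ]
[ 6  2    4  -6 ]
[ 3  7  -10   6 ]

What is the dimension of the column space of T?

2

Row reduce to echelon form.
R2 ← R2 − (3)·R1: [0, -10, 20, -15]
R3 ← R3 − (2)·R1: [0, -8, 16, -12]
R4 ← R4 − R1: [0, 2, -4, 3]
R3 ← R3 − (4/5)·R2: [0, 0, 0, 0]
R4 ← R4 + (1/5)·R2: [0, 0, 0, 0]
Echelon form has 2 nonzero rows, so rank(T) = 2.
The column space has dimension equal to the rank: 2.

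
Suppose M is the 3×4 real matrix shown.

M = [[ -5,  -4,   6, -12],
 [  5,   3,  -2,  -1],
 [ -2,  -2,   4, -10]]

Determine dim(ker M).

2

Row reduce to echelon form.
R2 ← R2 + R1: [0, -1, 4, -13]
R3 ← R3 − (2/5)·R1: [0, -2/5, 8/5, -26/5]
R3 ← R3 − (2/5)·R2: [0, 0, 0, 0]
2 nonzero rows, so rank(M) = 2.
M has 4 columns; by rank–nullity, nullity = 4 − 2 = 2.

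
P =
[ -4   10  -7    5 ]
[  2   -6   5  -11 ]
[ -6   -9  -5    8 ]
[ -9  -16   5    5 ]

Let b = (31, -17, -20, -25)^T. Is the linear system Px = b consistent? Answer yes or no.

Row reduce the augmented matrix [P | b].
R2 ← R2 + (1/2)·R1: [0, -1, 3/2, -17/2, -3/2]
R3 ← R3 − (3/2)·R1: [0, -24, 11/2, 1/2, -133/2]
R4 ← R4 − (9/4)·R1: [0, -77/2, 83/4, -25/4, -379/4]
R3 ← R3 − (24)·R2: [0, 0, -61/2, 409/2, -61/2]
R4 ← R4 − (77/2)·R2: [0, 0, -37, 321, -37]
R4 ← R4 − (74/61)·R3: [0, 0, 0, 4448/61, 0]
The echelon form has 4 nonzero rows, and every pivot lies in the first 4 columns, so rank(P) = rank([P|b]) = 4.
The system is consistent.

yes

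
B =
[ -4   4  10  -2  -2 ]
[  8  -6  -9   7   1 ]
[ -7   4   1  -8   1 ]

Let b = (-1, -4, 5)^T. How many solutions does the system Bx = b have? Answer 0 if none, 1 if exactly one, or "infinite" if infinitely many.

Row reduce the augmented matrix [B | b].
R2 ← R2 + (2)·R1: [0, 2, 11, 3, -3, -6]
R3 ← R3 − (7/4)·R1: [0, -3, -33/2, -9/2, 9/2, 27/4]
R3 ← R3 + (3/2)·R2: [0, 0, 0, 0, 0, -9/4]
The echelon form has 3 nonzero rows; the last pivot sits in the augmented column, so rank(B) = 2 but rank([B|b]) = 3.
Since the ranks differ, the system is inconsistent.
It has no solutions.

0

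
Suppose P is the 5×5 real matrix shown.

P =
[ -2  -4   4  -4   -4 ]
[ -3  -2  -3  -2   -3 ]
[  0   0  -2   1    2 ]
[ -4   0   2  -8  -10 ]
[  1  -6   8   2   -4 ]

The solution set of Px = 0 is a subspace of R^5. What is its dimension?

Row reduce to echelon form.
R2 ← R2 − (3/2)·R1: [0, 4, -9, 4, 3]
R4 ← R4 − (2)·R1: [0, 8, -6, 0, -2]
R5 ← R5 + (1/2)·R1: [0, -8, 10, 0, -6]
R4 ← R4 − (2)·R2: [0, 0, 12, -8, -8]
R5 ← R5 + (2)·R2: [0, 0, -8, 8, 0]
R4 ← R4 + (6)·R3: [0, 0, 0, -2, 4]
R5 ← R5 − (4)·R3: [0, 0, 0, 4, -8]
R5 ← R5 + (2)·R4: [0, 0, 0, 0, 0]
4 nonzero rows, so rank(P) = 4.
P has 5 columns; by rank–nullity, nullity = 5 − 4 = 1.

1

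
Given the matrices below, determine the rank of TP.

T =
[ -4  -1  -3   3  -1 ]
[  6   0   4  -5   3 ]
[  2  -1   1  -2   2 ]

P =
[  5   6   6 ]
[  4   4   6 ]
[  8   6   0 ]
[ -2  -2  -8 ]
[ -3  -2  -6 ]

2

First compute TP:
[[-51, -50, -48],
 [ 63,  64,  58],
 [ 12,  14,  10]]
Now row reduce the product.
R2 ← R2 + (21/17)·R1: [0, 38/17, -22/17]
R3 ← R3 + (4/17)·R1: [0, 38/17, -22/17]
R3 ← R3 − R2: [0, 0, 0]
2 nonzero rows, so rank(TP) = 2.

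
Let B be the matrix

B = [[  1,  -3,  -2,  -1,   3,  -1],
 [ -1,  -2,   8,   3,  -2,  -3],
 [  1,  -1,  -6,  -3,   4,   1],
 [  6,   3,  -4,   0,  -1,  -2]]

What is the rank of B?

Row reduce to echelon form.
R2 ← R2 + R1: [0, -5, 6, 2, 1, -4]
R3 ← R3 − R1: [0, 2, -4, -2, 1, 2]
R4 ← R4 − (6)·R1: [0, 21, 8, 6, -19, 4]
R3 ← R3 + (2/5)·R2: [0, 0, -8/5, -6/5, 7/5, 2/5]
R4 ← R4 + (21/5)·R2: [0, 0, 166/5, 72/5, -74/5, -64/5]
R4 ← R4 + (83/4)·R3: [0, 0, 0, -21/2, 57/4, -9/2]
Echelon form has 4 nonzero rows, so rank(B) = 4.

4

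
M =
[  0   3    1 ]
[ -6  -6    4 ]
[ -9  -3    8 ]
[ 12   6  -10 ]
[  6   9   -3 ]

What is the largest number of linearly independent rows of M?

2

Row reduce to echelon form.
Swap R1 ↔ R2
R3 ← R3 − (3/2)·R1: [0, 6, 2]
R4 ← R4 + (2)·R1: [0, -6, -2]
R5 ← R5 + R1: [0, 3, 1]
R3 ← R3 − (2)·R2: [0, 0, 0]
R4 ← R4 + (2)·R2: [0, 0, 0]
R5 ← R5 − R2: [0, 0, 0]
Echelon form has 2 nonzero rows, so rank(M) = 2.
The rank gives the maximum number of linearly independent rows: 2.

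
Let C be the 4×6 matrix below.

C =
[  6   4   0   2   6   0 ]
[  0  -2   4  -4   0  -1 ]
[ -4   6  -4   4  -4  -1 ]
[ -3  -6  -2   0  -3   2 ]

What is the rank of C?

3

Row reduce to echelon form.
R3 ← R3 + (2/3)·R1: [0, 26/3, -4, 16/3, 0, -1]
R4 ← R4 + (1/2)·R1: [0, -4, -2, 1, 0, 2]
R3 ← R3 + (13/3)·R2: [0, 0, 40/3, -12, 0, -16/3]
R4 ← R4 − (2)·R2: [0, 0, -10, 9, 0, 4]
R4 ← R4 + (3/4)·R3: [0, 0, 0, 0, 0, 0]
Echelon form has 3 nonzero rows, so rank(C) = 3.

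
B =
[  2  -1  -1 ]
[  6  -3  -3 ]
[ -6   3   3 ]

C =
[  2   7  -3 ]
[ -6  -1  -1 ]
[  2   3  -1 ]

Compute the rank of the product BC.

First compute BC:
[[  8,  12,  -4],
 [ 24,  36, -12],
 [-24, -36,  12]]
Now row reduce the product.
R2 ← R2 − (3)·R1: [0, 0, 0]
R3 ← R3 + (3)·R1: [0, 0, 0]
1 nonzero row, so rank(BC) = 1.

1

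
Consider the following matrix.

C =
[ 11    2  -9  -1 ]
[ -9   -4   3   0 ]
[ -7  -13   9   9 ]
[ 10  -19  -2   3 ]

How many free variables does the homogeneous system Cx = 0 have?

0

Row reduce to echelon form.
R2 ← R2 + (9/11)·R1: [0, -26/11, -48/11, -9/11]
R3 ← R3 + (7/11)·R1: [0, -129/11, 36/11, 92/11]
R4 ← R4 − (10/11)·R1: [0, -229/11, 68/11, 43/11]
R3 ← R3 − (129/26)·R2: [0, 0, 324/13, 323/26]
R4 ← R4 − (229/26)·R2: [0, 0, 580/13, 289/26]
R4 ← R4 − (145/81)·R3: [0, 0, 0, -901/81]
4 nonzero rows, so rank(C) = 4.
C has 4 columns; by rank–nullity, nullity = 4 − 4 = 0.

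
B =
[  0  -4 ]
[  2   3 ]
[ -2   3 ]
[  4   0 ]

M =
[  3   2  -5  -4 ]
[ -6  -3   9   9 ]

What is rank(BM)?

2

First compute BM:
[[ 24,  12, -36, -36],
 [-12,  -5,  17,  19],
 [-24, -13,  37,  35],
 [ 12,   8, -20, -16]]
Now row reduce the product.
R2 ← R2 + (1/2)·R1: [0, 1, -1, 1]
R3 ← R3 + R1: [0, -1, 1, -1]
R4 ← R4 − (1/2)·R1: [0, 2, -2, 2]
R3 ← R3 + R2: [0, 0, 0, 0]
R4 ← R4 − (2)·R2: [0, 0, 0, 0]
2 nonzero rows, so rank(BM) = 2.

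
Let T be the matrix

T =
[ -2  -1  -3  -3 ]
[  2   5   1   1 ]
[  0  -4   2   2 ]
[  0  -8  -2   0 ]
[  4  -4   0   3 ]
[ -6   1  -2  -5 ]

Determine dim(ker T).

Row reduce to echelon form.
R2 ← R2 + R1: [0, 4, -2, -2]
R5 ← R5 + (2)·R1: [0, -6, -6, -3]
R6 ← R6 − (3)·R1: [0, 4, 7, 4]
R3 ← R3 + R2: [0, 0, 0, 0]
R4 ← R4 + (2)·R2: [0, 0, -6, -4]
R5 ← R5 + (3/2)·R2: [0, 0, -9, -6]
R6 ← R6 − R2: [0, 0, 9, 6]
Swap R3 ↔ R4
R5 ← R5 − (3/2)·R3: [0, 0, 0, 0]
R6 ← R6 + (3/2)·R3: [0, 0, 0, 0]
3 nonzero rows, so rank(T) = 3.
T has 4 columns; by rank–nullity, nullity = 4 − 3 = 1.

1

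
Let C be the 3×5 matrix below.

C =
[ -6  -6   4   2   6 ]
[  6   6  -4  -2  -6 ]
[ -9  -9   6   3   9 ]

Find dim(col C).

1

Row reduce to echelon form.
R2 ← R2 + R1: [0, 0, 0, 0, 0]
R3 ← R3 − (3/2)·R1: [0, 0, 0, 0, 0]
Echelon form has 1 nonzero row, so rank(C) = 1.
The column space has dimension equal to the rank: 1.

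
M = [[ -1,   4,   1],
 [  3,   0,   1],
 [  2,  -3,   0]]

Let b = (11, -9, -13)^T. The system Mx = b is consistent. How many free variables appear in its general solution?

0

Row reduce the augmented matrix [M | b].
R2 ← R2 + (3)·R1: [0, 12, 4, 24]
R3 ← R3 + (2)·R1: [0, 5, 2, 9]
R3 ← R3 − (5/12)·R2: [0, 0, 1/3, -1]
The echelon form has 3 nonzero rows, and every pivot lies in the first 3 columns, so rank(M) = rank([M|b]) = 3.
The system is consistent.
Free variables = (unknowns) − (rank) = 3 − 3 = 0.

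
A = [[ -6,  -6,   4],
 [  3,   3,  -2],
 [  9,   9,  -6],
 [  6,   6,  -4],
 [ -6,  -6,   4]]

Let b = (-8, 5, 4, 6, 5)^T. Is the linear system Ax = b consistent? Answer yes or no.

Row reduce the augmented matrix [A | b].
R2 ← R2 + (1/2)·R1: [0, 0, 0, 1]
R3 ← R3 + (3/2)·R1: [0, 0, 0, -8]
R4 ← R4 + R1: [0, 0, 0, -2]
R5 ← R5 − R1: [0, 0, 0, 13]
R3 ← R3 + (8)·R2: [0, 0, 0, 0]
R4 ← R4 + (2)·R2: [0, 0, 0, 0]
R5 ← R5 − (13)·R2: [0, 0, 0, 0]
The echelon form has 2 nonzero rows; the last pivot sits in the augmented column, so rank(A) = 1 but rank([A|b]) = 2.
Since the ranks differ, the system is inconsistent.

no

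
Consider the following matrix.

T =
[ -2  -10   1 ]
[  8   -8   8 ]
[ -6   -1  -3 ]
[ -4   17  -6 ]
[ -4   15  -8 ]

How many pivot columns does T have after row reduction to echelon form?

Row reduce to echelon form.
R2 ← R2 + (4)·R1: [0, -48, 12]
R3 ← R3 − (3)·R1: [0, 29, -6]
R4 ← R4 − (2)·R1: [0, 37, -8]
R5 ← R5 − (2)·R1: [0, 35, -10]
R3 ← R3 + (29/48)·R2: [0, 0, 5/4]
R4 ← R4 + (37/48)·R2: [0, 0, 5/4]
R5 ← R5 + (35/48)·R2: [0, 0, -5/4]
R4 ← R4 − R3: [0, 0, 0]
R5 ← R5 + R3: [0, 0, 0]
Echelon form has 3 nonzero rows, so rank(T) = 3.
Each nonzero row contributes one pivot column: 3 pivot columns.

3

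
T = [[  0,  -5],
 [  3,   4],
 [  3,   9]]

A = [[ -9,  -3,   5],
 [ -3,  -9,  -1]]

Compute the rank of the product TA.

First compute TA:
[[ 15,  45,   5],
 [-39, -45,  11],
 [-54, -90,   6]]
Now row reduce the product.
R2 ← R2 + (13/5)·R1: [0, 72, 24]
R3 ← R3 + (18/5)·R1: [0, 72, 24]
R3 ← R3 − R2: [0, 0, 0]
2 nonzero rows, so rank(TA) = 2.

2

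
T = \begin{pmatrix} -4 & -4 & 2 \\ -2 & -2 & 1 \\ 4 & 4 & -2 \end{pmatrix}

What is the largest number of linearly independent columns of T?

Row reduce to echelon form.
R2 ← R2 − (1/2)·R1: [0, 0, 0]
R3 ← R3 + R1: [0, 0, 0]
Echelon form has 1 nonzero row, so rank(T) = 1.
The rank gives the maximum number of linearly independent columns: 1.

1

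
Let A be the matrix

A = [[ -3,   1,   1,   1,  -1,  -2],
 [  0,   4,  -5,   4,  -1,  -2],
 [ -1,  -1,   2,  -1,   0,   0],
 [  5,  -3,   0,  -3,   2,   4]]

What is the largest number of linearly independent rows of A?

2

Row reduce to echelon form.
R3 ← R3 − (1/3)·R1: [0, -4/3, 5/3, -4/3, 1/3, 2/3]
R4 ← R4 + (5/3)·R1: [0, -4/3, 5/3, -4/3, 1/3, 2/3]
R3 ← R3 + (1/3)·R2: [0, 0, 0, 0, 0, 0]
R4 ← R4 + (1/3)·R2: [0, 0, 0, 0, 0, 0]
Echelon form has 2 nonzero rows, so rank(A) = 2.
The rank gives the maximum number of linearly independent rows: 2.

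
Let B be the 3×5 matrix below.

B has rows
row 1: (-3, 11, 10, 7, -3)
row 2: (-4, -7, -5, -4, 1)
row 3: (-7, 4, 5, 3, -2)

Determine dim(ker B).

3

Row reduce to echelon form.
R2 ← R2 − (4/3)·R1: [0, -65/3, -55/3, -40/3, 5]
R3 ← R3 − (7/3)·R1: [0, -65/3, -55/3, -40/3, 5]
R3 ← R3 − R2: [0, 0, 0, 0, 0]
2 nonzero rows, so rank(B) = 2.
B has 5 columns; by rank–nullity, nullity = 5 − 2 = 3.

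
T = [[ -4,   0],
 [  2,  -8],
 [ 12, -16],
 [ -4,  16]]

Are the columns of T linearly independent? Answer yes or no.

yes

Row reduce T to echelon form.
R2 ← R2 + (1/2)·R1: [0, -8]
R3 ← R3 + (3)·R1: [0, -16]
R4 ← R4 − R1: [0, 16]
R3 ← R3 − (2)·R2: [0, 0]
R4 ← R4 + (2)·R2: [0, 0]
2 pivots among 2 columns.
Every column is a pivot column, so the columns are linearly independent.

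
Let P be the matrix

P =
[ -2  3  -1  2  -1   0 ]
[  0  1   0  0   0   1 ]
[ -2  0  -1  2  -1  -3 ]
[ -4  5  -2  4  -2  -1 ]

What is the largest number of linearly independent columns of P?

Row reduce to echelon form.
R3 ← R3 − R1: [0, -3, 0, 0, 0, -3]
R4 ← R4 − (2)·R1: [0, -1, 0, 0, 0, -1]
R3 ← R3 + (3)·R2: [0, 0, 0, 0, 0, 0]
R4 ← R4 + R2: [0, 0, 0, 0, 0, 0]
Echelon form has 2 nonzero rows, so rank(P) = 2.
The rank gives the maximum number of linearly independent columns: 2.

2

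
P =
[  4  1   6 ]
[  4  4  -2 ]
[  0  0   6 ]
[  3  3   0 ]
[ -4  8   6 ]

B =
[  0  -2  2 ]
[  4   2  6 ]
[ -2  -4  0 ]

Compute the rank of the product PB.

First compute PB:
[[ -8, -30,  14],
 [ 20,   8,  32],
 [-12, -24,   0],
 [ 12,   0,  24],
 [ 20,   0,  40]]
Now row reduce the product.
R2 ← R2 + (5/2)·R1: [0, -67, 67]
R3 ← R3 − (3/2)·R1: [0, 21, -21]
R4 ← R4 + (3/2)·R1: [0, -45, 45]
R5 ← R5 + (5/2)·R1: [0, -75, 75]
R3 ← R3 + (21/67)·R2: [0, 0, 0]
R4 ← R4 − (45/67)·R2: [0, 0, 0]
R5 ← R5 − (75/67)·R2: [0, 0, 0]
2 nonzero rows, so rank(PB) = 2.

2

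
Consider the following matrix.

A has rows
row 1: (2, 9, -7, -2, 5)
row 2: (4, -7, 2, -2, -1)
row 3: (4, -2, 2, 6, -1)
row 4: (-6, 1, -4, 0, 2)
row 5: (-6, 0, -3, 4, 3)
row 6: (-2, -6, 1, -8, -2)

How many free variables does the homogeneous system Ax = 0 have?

Row reduce to echelon form.
R2 ← R2 − (2)·R1: [0, -25, 16, 2, -11]
R3 ← R3 − (2)·R1: [0, -20, 16, 10, -11]
R4 ← R4 + (3)·R1: [0, 28, -25, -6, 17]
R5 ← R5 + (3)·R1: [0, 27, -24, -2, 18]
R6 ← R6 + R1: [0, 3, -6, -10, 3]
R3 ← R3 − (4/5)·R2: [0, 0, 16/5, 42/5, -11/5]
R4 ← R4 + (28/25)·R2: [0, 0, -177/25, -94/25, 117/25]
R5 ← R5 + (27/25)·R2: [0, 0, -168/25, 4/25, 153/25]
R6 ← R6 + (3/25)·R2: [0, 0, -102/25, -244/25, 42/25]
R4 ← R4 + (177/80)·R3: [0, 0, 0, 593/40, -3/16]
R5 ← R5 + (21/10)·R3: [0, 0, 0, 89/5, 3/2]
R6 ← R6 + (51/40)·R3: [0, 0, 0, 19/20, -9/8]
R5 ← R5 − (712/593)·R4: [0, 0, 0, 0, 1023/593]
R6 ← R6 − (38/593)·R4: [0, 0, 0, 0, -660/593]
R6 ← R6 + (20/31)·R5: [0, 0, 0, 0, 0]
5 nonzero rows, so rank(A) = 5.
A has 5 columns; by rank–nullity, nullity = 5 − 5 = 0.

0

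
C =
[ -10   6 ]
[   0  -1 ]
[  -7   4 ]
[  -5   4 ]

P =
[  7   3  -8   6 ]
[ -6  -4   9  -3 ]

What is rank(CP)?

First compute CP:
[[-106, -54, 134, -78],
 [  6,   4,  -9,   3],
 [-73, -37,  92, -54],
 [-59, -31,  76, -42]]
Now row reduce the product.
R2 ← R2 + (3/53)·R1: [0, 50/53, -75/53, -75/53]
R3 ← R3 − (73/106)·R1: [0, 10/53, -15/53, -15/53]
R4 ← R4 − (59/106)·R1: [0, -50/53, 75/53, 75/53]
R3 ← R3 − (1/5)·R2: [0, 0, 0, 0]
R4 ← R4 + R2: [0, 0, 0, 0]
2 nonzero rows, so rank(CP) = 2.

2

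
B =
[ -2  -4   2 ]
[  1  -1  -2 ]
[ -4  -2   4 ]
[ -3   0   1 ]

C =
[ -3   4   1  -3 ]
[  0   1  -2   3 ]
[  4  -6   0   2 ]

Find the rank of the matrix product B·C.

2

First compute BC:
[[ 14, -24,   6,  -2],
 [-11,  15,   3, -10],
 [ 28, -42,   0,  14],
 [ 13, -18,  -3,  11]]
Now row reduce the product.
R2 ← R2 + (11/14)·R1: [0, -27/7, 54/7, -81/7]
R3 ← R3 − (2)·R1: [0, 6, -12, 18]
R4 ← R4 − (13/14)·R1: [0, 30/7, -60/7, 90/7]
R3 ← R3 + (14/9)·R2: [0, 0, 0, 0]
R4 ← R4 + (10/9)·R2: [0, 0, 0, 0]
2 nonzero rows, so rank(BC) = 2.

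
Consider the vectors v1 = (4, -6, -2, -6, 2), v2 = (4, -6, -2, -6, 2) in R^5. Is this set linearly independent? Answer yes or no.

no

Form the matrix with these vectors as rows and row reduce.
R2 ← R2 − R1: [0, 0, 0, 0, 0]
1 nonzero row, so the 2 vectors span a space of dimension 1.
Since 1 < 2, the vectors are linearly dependent.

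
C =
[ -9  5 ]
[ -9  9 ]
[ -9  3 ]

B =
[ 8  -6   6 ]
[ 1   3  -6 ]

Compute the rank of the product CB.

2

First compute CB:
[[-67,  69, -84],
 [-63,  81, -108],
 [-69,  63, -72]]
Now row reduce the product.
R2 ← R2 − (63/67)·R1: [0, 1080/67, -1944/67]
R3 ← R3 − (69/67)·R1: [0, -540/67, 972/67]
R3 ← R3 + (1/2)·R2: [0, 0, 0]
2 nonzero rows, so rank(CB) = 2.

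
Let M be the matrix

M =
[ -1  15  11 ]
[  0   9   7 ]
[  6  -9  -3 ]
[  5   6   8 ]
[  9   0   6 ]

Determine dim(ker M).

1

Row reduce to echelon form.
R3 ← R3 + (6)·R1: [0, 81, 63]
R4 ← R4 + (5)·R1: [0, 81, 63]
R5 ← R5 + (9)·R1: [0, 135, 105]
R3 ← R3 − (9)·R2: [0, 0, 0]
R4 ← R4 − (9)·R2: [0, 0, 0]
R5 ← R5 − (15)·R2: [0, 0, 0]
2 nonzero rows, so rank(M) = 2.
M has 3 columns; by rank–nullity, nullity = 3 − 2 = 1.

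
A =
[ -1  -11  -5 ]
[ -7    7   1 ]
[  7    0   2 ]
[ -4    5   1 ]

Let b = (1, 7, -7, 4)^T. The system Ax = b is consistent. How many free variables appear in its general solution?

Row reduce the augmented matrix [A | b].
R2 ← R2 − (7)·R1: [0, 84, 36, 0]
R3 ← R3 + (7)·R1: [0, -77, -33, 0]
R4 ← R4 − (4)·R1: [0, 49, 21, 0]
R3 ← R3 + (11/12)·R2: [0, 0, 0, 0]
R4 ← R4 − (7/12)·R2: [0, 0, 0, 0]
The echelon form has 2 nonzero rows, and every pivot lies in the first 3 columns, so rank(A) = rank([A|b]) = 2.
The system is consistent.
Free variables = (unknowns) − (rank) = 3 − 2 = 1.

1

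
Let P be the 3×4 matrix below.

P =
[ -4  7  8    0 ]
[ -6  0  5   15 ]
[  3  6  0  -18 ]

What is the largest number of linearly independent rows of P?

Row reduce to echelon form.
R2 ← R2 − (3/2)·R1: [0, -21/2, -7, 15]
R3 ← R3 + (3/4)·R1: [0, 45/4, 6, -18]
R3 ← R3 + (15/14)·R2: [0, 0, -3/2, -27/14]
Echelon form has 3 nonzero rows, so rank(P) = 3.
The rank gives the maximum number of linearly independent rows: 3.

3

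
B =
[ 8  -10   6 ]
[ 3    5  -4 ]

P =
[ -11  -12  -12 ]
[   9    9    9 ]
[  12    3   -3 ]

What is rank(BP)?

First compute BP:
[[-106, -168, -204],
 [-36,  -3,  21]]
Now row reduce the product.
R2 ← R2 − (18/53)·R1: [0, 2865/53, 4785/53]
2 nonzero rows, so rank(BP) = 2.

2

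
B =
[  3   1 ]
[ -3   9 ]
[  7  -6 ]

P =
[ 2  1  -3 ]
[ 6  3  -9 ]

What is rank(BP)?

First compute BP:
[[ 12,   6, -18],
 [ 48,  24, -72],
 [-22, -11,  33]]
Now row reduce the product.
R2 ← R2 − (4)·R1: [0, 0, 0]
R3 ← R3 + (11/6)·R1: [0, 0, 0]
1 nonzero row, so rank(BP) = 1.

1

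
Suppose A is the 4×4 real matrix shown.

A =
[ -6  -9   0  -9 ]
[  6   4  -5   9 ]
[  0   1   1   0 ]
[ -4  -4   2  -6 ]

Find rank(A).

2

Row reduce to echelon form.
R2 ← R2 + R1: [0, -5, -5, 0]
R4 ← R4 − (2/3)·R1: [0, 2, 2, 0]
R3 ← R3 + (1/5)·R2: [0, 0, 0, 0]
R4 ← R4 + (2/5)·R2: [0, 0, 0, 0]
Echelon form has 2 nonzero rows, so rank(A) = 2.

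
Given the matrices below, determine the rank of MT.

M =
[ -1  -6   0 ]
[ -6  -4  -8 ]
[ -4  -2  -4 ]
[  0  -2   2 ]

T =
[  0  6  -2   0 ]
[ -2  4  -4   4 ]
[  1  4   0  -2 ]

2

First compute MT:
[[ 12, -30,  26, -24],
 [  0, -84,  28,   0],
 [  0, -48,  16,   0],
 [  6,   0,   8, -12]]
Now row reduce the product.
R4 ← R4 − (1/2)·R1: [0, 15, -5, 0]
R3 ← R3 − (4/7)·R2: [0, 0, 0, 0]
R4 ← R4 + (5/28)·R2: [0, 0, 0, 0]
2 nonzero rows, so rank(MT) = 2.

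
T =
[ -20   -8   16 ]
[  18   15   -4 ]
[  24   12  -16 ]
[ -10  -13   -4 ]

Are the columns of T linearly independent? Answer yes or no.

no

Row reduce T to echelon form.
R2 ← R2 + (9/10)·R1: [0, 39/5, 52/5]
R3 ← R3 + (6/5)·R1: [0, 12/5, 16/5]
R4 ← R4 − (1/2)·R1: [0, -9, -12]
R3 ← R3 − (4/13)·R2: [0, 0, 0]
R4 ← R4 + (15/13)·R2: [0, 0, 0]
2 pivots among 3 columns.
Only 2 < 3 pivot columns, so the columns are linearly dependent.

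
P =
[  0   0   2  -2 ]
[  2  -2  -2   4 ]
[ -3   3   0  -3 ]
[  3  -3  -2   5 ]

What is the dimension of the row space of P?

Row reduce to echelon form.
Swap R1 ↔ R2
R3 ← R3 + (3/2)·R1: [0, 0, -3, 3]
R4 ← R4 − (3/2)·R1: [0, 0, 1, -1]
R3 ← R3 + (3/2)·R2: [0, 0, 0, 0]
R4 ← R4 − (1/2)·R2: [0, 0, 0, 0]
Echelon form has 2 nonzero rows, so rank(P) = 2.
The row space has dimension equal to the rank: 2.

2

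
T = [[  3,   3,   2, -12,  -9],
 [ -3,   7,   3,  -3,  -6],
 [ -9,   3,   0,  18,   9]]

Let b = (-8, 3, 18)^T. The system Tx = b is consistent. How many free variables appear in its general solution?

Row reduce the augmented matrix [T | b].
R2 ← R2 + R1: [0, 10, 5, -15, -15, -5]
R3 ← R3 + (3)·R1: [0, 12, 6, -18, -18, -6]
R3 ← R3 − (6/5)·R2: [0, 0, 0, 0, 0, 0]
The echelon form has 2 nonzero rows, and every pivot lies in the first 5 columns, so rank(T) = rank([T|b]) = 2.
The system is consistent.
Free variables = (unknowns) − (rank) = 5 − 2 = 3.

3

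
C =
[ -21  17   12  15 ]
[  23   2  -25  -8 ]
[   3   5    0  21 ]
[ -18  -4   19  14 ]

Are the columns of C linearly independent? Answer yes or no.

Row reduce C to echelon form.
R2 ← R2 + (23/21)·R1: [0, 433/21, -83/7, 59/7]
R3 ← R3 + (1/7)·R1: [0, 52/7, 12/7, 162/7]
R4 ← R4 − (6/7)·R1: [0, -130/7, 61/7, 8/7]
R3 ← R3 − (156/433)·R2: [0, 0, 2592/433, 8706/433]
R4 ← R4 + (390/433)·R2: [0, 0, -851/433, 3782/433]
R4 ← R4 + (851/2592)·R3: [0, 0, 0, 6625/432]
4 pivots among 4 columns.
Every column is a pivot column, so the columns are linearly independent.

yes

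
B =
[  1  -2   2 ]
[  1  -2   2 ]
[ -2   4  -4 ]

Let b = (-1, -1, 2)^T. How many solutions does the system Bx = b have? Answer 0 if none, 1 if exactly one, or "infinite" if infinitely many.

Row reduce the augmented matrix [B | b].
R2 ← R2 − R1: [0, 0, 0, 0]
R3 ← R3 + (2)·R1: [0, 0, 0, 0]
The echelon form has 1 nonzero rows, and every pivot lies in the first 3 columns, so rank(B) = rank([B|b]) = 1.
The system is consistent.
rank = 1 < 3 unknowns, so there are infinitely many solutions.

infinite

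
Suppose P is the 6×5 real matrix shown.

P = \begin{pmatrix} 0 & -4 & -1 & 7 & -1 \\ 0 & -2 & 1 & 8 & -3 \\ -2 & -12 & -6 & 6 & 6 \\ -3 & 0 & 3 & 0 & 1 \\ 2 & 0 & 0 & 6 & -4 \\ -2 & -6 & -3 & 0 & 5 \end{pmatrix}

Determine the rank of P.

Row reduce to echelon form.
Swap R1 ↔ R3
R4 ← R4 − (3/2)·R1: [0, 18, 12, -9, -8]
R5 ← R5 + R1: [0, -12, -6, 12, 2]
R6 ← R6 − R1: [0, 6, 3, -6, -1]
R3 ← R3 − (2)·R2: [0, 0, -3, -9, 5]
R4 ← R4 + (9)·R2: [0, 0, 21, 63, -35]
R5 ← R5 − (6)·R2: [0, 0, -12, -36, 20]
R6 ← R6 + (3)·R2: [0, 0, 6, 18, -10]
R4 ← R4 + (7)·R3: [0, 0, 0, 0, 0]
R5 ← R5 − (4)·R3: [0, 0, 0, 0, 0]
R6 ← R6 + (2)·R3: [0, 0, 0, 0, 0]
Echelon form has 3 nonzero rows, so rank(P) = 3.

3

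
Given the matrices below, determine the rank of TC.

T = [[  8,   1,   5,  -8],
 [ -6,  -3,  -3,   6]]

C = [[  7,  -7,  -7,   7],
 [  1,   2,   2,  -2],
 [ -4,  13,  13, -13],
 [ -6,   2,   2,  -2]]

First compute TC:
[[ 85,  -5,  -5,   5],
 [-69,   9,   9,  -9]]
Now row reduce the product.
R2 ← R2 + (69/85)·R1: [0, 84/17, 84/17, -84/17]
2 nonzero rows, so rank(TC) = 2.

2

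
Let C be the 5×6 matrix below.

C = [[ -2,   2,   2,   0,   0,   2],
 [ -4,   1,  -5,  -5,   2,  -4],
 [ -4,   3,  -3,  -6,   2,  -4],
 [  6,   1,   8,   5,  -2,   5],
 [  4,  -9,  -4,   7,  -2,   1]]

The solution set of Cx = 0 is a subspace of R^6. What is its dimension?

2

Row reduce to echelon form.
R2 ← R2 − (2)·R1: [0, -3, -9, -5, 2, -8]
R3 ← R3 − (2)·R1: [0, -1, -7, -6, 2, -8]
R4 ← R4 + (3)·R1: [0, 7, 14, 5, -2, 11]
R5 ← R5 + (2)·R1: [0, -5, 0, 7, -2, 5]
R3 ← R3 − (1/3)·R2: [0, 0, -4, -13/3, 4/3, -16/3]
R4 ← R4 + (7/3)·R2: [0, 0, -7, -20/3, 8/3, -23/3]
R5 ← R5 − (5/3)·R2: [0, 0, 15, 46/3, -16/3, 55/3]
R4 ← R4 − (7/4)·R3: [0, 0, 0, 11/12, 1/3, 5/3]
R5 ← R5 + (15/4)·R3: [0, 0, 0, -11/12, -1/3, -5/3]
R5 ← R5 + R4: [0, 0, 0, 0, 0, 0]
4 nonzero rows, so rank(C) = 4.
C has 6 columns; by rank–nullity, nullity = 6 − 4 = 2.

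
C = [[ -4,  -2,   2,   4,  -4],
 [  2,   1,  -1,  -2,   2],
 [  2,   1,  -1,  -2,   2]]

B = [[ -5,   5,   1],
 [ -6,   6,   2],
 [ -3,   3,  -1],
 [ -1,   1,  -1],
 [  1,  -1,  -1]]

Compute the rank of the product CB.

1

First compute CB:
[[ 18, -18, -10],
 [ -9,   9,   5],
 [ -9,   9,   5]]
Now row reduce the product.
R2 ← R2 + (1/2)·R1: [0, 0, 0]
R3 ← R3 + (1/2)·R1: [0, 0, 0]
1 nonzero row, so rank(CB) = 1.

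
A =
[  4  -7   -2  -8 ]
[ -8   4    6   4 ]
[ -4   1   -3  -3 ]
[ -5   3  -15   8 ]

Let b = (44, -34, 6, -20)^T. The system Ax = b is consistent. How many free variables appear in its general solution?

Row reduce the augmented matrix [A | b].
R2 ← R2 + (2)·R1: [0, -10, 2, -12, 54]
R3 ← R3 + R1: [0, -6, -5, -11, 50]
R4 ← R4 + (5/4)·R1: [0, -23/4, -35/2, -2, 35]
R3 ← R3 − (3/5)·R2: [0, 0, -31/5, -19/5, 88/5]
R4 ← R4 − (23/40)·R2: [0, 0, -373/20, 49/10, 79/20]
R4 ← R4 − (373/124)·R3: [0, 0, 0, 2025/124, -6075/124]
The echelon form has 4 nonzero rows, and every pivot lies in the first 4 columns, so rank(A) = rank([A|b]) = 4.
The system is consistent.
Free variables = (unknowns) − (rank) = 4 − 4 = 0.

0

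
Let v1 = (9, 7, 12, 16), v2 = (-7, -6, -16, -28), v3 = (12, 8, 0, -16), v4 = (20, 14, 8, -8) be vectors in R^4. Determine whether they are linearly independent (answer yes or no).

no

Form the matrix with these vectors as rows and row reduce.
R2 ← R2 + (7/9)·R1: [0, -5/9, -20/3, -140/9]
R3 ← R3 − (4/3)·R1: [0, -4/3, -16, -112/3]
R4 ← R4 − (20/9)·R1: [0, -14/9, -56/3, -392/9]
R3 ← R3 − (12/5)·R2: [0, 0, 0, 0]
R4 ← R4 − (14/5)·R2: [0, 0, 0, 0]
2 nonzero rows, so the 4 vectors span a space of dimension 2.
Since 2 < 4, the vectors are linearly dependent.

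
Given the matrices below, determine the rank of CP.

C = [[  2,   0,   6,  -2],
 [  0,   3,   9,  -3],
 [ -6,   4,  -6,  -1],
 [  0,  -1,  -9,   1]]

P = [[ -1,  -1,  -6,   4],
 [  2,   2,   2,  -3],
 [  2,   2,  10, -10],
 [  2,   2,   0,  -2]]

3

First compute CP:
[[  6,   6,  48, -48],
 [ 18,  18,  96, -93],
 [  0,   0, -16,  26],
 [-18, -18, -92,  91]]
Now row reduce the product.
R2 ← R2 − (3)·R1: [0, 0, -48, 51]
R4 ← R4 + (3)·R1: [0, 0, 52, -53]
R3 ← R3 − (1/3)·R2: [0, 0, 0, 9]
R4 ← R4 + (13/12)·R2: [0, 0, 0, 9/4]
R4 ← R4 − (1/4)·R3: [0, 0, 0, 0]
3 nonzero rows, so rank(CP) = 3.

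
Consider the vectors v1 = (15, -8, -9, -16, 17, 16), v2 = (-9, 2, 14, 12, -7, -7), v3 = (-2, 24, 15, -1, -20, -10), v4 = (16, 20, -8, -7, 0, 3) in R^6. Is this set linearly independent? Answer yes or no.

yes

Form the matrix with these vectors as rows and row reduce.
R2 ← R2 + (3/5)·R1: [0, -14/5, 43/5, 12/5, 16/5, 13/5]
R3 ← R3 + (2/15)·R1: [0, 344/15, 69/5, -47/15, -266/15, -118/15]
R4 ← R4 − (16/15)·R1: [0, 428/15, 8/5, 151/15, -272/15, -211/15]
R3 ← R3 + (172/21)·R2: [0, 0, 1769/21, 347/21, 178/21, 94/7]
R4 ← R4 + (214/21)·R2: [0, 0, 1874/21, 725/21, 304/21, 87/7]
R4 ← R4 − (1874/1769)·R3: [0, 0, 0, 30107/1769, 9724/1769, -3179/1769]
4 nonzero rows, so the 4 vectors span a space of dimension 4.
Since 4 = 4, the vectors are linearly independent.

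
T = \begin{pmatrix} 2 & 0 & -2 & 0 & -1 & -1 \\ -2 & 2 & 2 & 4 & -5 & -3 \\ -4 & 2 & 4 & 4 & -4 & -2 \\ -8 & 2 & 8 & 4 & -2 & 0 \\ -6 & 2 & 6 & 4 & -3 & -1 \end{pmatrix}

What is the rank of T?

Row reduce to echelon form.
R2 ← R2 + R1: [0, 2, 0, 4, -6, -4]
R3 ← R3 + (2)·R1: [0, 2, 0, 4, -6, -4]
R4 ← R4 + (4)·R1: [0, 2, 0, 4, -6, -4]
R5 ← R5 + (3)·R1: [0, 2, 0, 4, -6, -4]
R3 ← R3 − R2: [0, 0, 0, 0, 0, 0]
R4 ← R4 − R2: [0, 0, 0, 0, 0, 0]
R5 ← R5 − R2: [0, 0, 0, 0, 0, 0]
Echelon form has 2 nonzero rows, so rank(T) = 2.

2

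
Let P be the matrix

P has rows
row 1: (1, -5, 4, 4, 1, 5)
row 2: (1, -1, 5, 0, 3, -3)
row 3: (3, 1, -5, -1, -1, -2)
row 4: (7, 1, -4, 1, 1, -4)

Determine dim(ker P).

Row reduce to echelon form.
R2 ← R2 − R1: [0, 4, 1, -4, 2, -8]
R3 ← R3 − (3)·R1: [0, 16, -17, -13, -4, -17]
R4 ← R4 − (7)·R1: [0, 36, -32, -27, -6, -39]
R3 ← R3 − (4)·R2: [0, 0, -21, 3, -12, 15]
R4 ← R4 − (9)·R2: [0, 0, -41, 9, -24, 33]
R4 ← R4 − (41/21)·R3: [0, 0, 0, 22/7, -4/7, 26/7]
4 nonzero rows, so rank(P) = 4.
P has 6 columns; by rank–nullity, nullity = 6 − 4 = 2.

2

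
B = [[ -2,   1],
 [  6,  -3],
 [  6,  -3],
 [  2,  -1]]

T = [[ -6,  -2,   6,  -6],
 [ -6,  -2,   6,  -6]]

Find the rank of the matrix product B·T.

First compute BT:
[[  6,   2,  -6,   6],
 [-18,  -6,  18, -18],
 [-18,  -6,  18, -18],
 [ -6,  -2,   6,  -6]]
Now row reduce the product.
R2 ← R2 + (3)·R1: [0, 0, 0, 0]
R3 ← R3 + (3)·R1: [0, 0, 0, 0]
R4 ← R4 + R1: [0, 0, 0, 0]
1 nonzero row, so rank(BT) = 1.

1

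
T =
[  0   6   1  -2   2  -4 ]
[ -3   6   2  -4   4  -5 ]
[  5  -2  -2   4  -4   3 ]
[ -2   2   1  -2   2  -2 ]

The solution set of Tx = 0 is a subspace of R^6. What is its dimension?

Row reduce to echelon form.
Swap R1 ↔ R2
R3 ← R3 + (5/3)·R1: [0, 8, 4/3, -8/3, 8/3, -16/3]
R4 ← R4 − (2/3)·R1: [0, -2, -1/3, 2/3, -2/3, 4/3]
R3 ← R3 − (4/3)·R2: [0, 0, 0, 0, 0, 0]
R4 ← R4 + (1/3)·R2: [0, 0, 0, 0, 0, 0]
2 nonzero rows, so rank(T) = 2.
T has 6 columns; by rank–nullity, nullity = 6 − 2 = 4.

4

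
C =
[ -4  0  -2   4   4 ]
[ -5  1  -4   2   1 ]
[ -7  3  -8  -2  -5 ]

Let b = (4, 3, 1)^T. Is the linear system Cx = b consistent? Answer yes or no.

yes

Row reduce the augmented matrix [C | b].
R2 ← R2 − (5/4)·R1: [0, 1, -3/2, -3, -4, -2]
R3 ← R3 − (7/4)·R1: [0, 3, -9/2, -9, -12, -6]
R3 ← R3 − (3)·R2: [0, 0, 0, 0, 0, 0]
The echelon form has 2 nonzero rows, and every pivot lies in the first 5 columns, so rank(C) = rank([C|b]) = 2.
The system is consistent.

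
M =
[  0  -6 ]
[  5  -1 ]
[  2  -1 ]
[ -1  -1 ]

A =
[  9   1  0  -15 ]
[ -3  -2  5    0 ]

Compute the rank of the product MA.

First compute MA:
[[ 18,  12, -30,   0],
 [ 48,   7,  -5, -75],
 [ 21,   4,  -5, -30],
 [ -6,   1,  -5,  15]]
Now row reduce the product.
R2 ← R2 − (8/3)·R1: [0, -25, 75, -75]
R3 ← R3 − (7/6)·R1: [0, -10, 30, -30]
R4 ← R4 + (1/3)·R1: [0, 5, -15, 15]
R3 ← R3 − (2/5)·R2: [0, 0, 0, 0]
R4 ← R4 + (1/5)·R2: [0, 0, 0, 0]
2 nonzero rows, so rank(MA) = 2.

2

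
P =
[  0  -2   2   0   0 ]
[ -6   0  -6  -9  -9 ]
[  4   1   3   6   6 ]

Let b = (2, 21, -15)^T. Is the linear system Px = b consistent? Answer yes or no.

Row reduce the augmented matrix [P | b].
Swap R1 ↔ R2
R3 ← R3 + (2/3)·R1: [0, 1, -1, 0, 0, -1]
R3 ← R3 + (1/2)·R2: [0, 0, 0, 0, 0, 0]
The echelon form has 2 nonzero rows, and every pivot lies in the first 5 columns, so rank(P) = rank([P|b]) = 2.
The system is consistent.

yes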